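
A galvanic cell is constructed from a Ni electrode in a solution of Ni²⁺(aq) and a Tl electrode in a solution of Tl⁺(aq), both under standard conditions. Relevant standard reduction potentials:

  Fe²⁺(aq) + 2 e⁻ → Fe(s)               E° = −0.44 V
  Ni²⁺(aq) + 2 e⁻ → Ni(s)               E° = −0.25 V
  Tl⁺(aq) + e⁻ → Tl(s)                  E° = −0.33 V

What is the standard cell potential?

The Ni²⁺/Ni couple has the higher E°, so Ni ion is reduced (cathode) and Tl is oxidized (anode).
E°cell = E°(cathode) − E°(anode) = −0.25 − (−0.33) = +0.08 V.

+0.08 V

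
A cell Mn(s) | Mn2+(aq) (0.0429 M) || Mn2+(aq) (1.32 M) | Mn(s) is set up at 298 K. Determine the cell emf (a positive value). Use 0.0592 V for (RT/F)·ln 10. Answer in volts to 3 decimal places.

0.044 V

For a concentration cell E°cell = 0, since both electrodes use the same couple.
The compartment with the higher Mn2+(aq) concentration (1.32 M) acts as the cathode; ions are reduced there and produced at the dilute (0.0429 M) anode.
With n = 2, Ecell = −(0.0592/2)·log([dilute]/[conc]) = −(0.0592/2)·log(0.0429/1.32) = +0.044 V.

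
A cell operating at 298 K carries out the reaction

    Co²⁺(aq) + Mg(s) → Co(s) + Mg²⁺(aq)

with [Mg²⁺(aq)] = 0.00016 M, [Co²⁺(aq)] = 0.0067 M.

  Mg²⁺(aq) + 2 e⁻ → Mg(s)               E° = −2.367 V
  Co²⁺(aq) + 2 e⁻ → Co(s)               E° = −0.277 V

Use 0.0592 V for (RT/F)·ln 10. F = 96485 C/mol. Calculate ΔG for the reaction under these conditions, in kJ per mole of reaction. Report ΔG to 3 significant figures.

E°cell = −0.277 − (−2.367) = +2.090 V; the balanced reaction transfers n = 2 electrons.
Here Q = [Mg²⁺(aq)] / [Co²⁺(aq)] = 0.0239 (log Q = −1.622), giving E = +2.090 − (0.0592/2)·(−1.622) = +2.1380 V.
Finally ΔG = −nFE = −(2)(96485 C/mol)(+2.1380 V) = −413 kJ/mol.

−413 kJ/mol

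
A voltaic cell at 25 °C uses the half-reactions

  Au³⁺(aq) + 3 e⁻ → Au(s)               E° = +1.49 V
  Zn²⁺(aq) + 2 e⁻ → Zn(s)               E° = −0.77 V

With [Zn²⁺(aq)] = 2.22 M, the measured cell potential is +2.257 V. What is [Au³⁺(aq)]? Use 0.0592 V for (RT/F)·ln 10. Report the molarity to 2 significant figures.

2.3 M

The Au³⁺/Au couple has the larger reduction potential, so it is the cathode: E°cell = +1.49 − (−0.77) = +2.26 V and n = 6.
Rearranging E = E° − (0.0592/n)·log Q gives log Q = 6(+2.26 − (+2.257))/0.0592 = 0.304.
The balanced reaction is 2 Au³⁺(aq) + 3 Zn(s) → 2 Au(s) + 3 Zn²⁺(aq), so Q = [Zn²⁺(aq)]^3 / [Au³⁺(aq)]^2.
Solving for the unknown gives log [Au³⁺(aq)] = 0.368, so [Au³⁺(aq)] ≈ 2.3 M.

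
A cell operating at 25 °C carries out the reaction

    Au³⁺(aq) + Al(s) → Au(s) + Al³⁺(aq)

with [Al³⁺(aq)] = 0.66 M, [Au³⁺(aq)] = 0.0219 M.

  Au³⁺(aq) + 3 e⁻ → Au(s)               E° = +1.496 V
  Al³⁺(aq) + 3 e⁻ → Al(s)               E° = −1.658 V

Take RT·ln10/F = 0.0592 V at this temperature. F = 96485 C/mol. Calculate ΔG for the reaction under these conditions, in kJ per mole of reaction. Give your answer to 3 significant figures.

−904 kJ/mol

With Au³⁺/Au reduced at the cathode, E°cell = +1.496 − (−1.658) = +3.154 V and n = 3.
Here Q = [Al³⁺(aq)] / [Au³⁺(aq)] = 30.1 (log Q = 1.479), giving E = +3.154 − (0.0592/3)·(1.479) = +3.1248 V.
ΔG = −nFE = −(3)(96485)(+3.1248) J/mol = −904 kJ/mol.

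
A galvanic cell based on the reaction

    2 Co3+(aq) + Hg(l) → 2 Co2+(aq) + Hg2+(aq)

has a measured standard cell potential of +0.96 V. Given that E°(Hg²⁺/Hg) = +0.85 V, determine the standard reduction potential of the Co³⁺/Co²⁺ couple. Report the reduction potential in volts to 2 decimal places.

+1.81 V

In the reaction as written the Co³⁺/Co²⁺ couple is reduced (cathode) and Hg²⁺/Hg is oxidized (anode), so E°cell = E°(Co³⁺/Co²⁺) − E°(Hg²⁺/Hg).
E°(Co³⁺/Co²⁺) = E°cell + E°(anode) = +0.96 + (+0.85) = +1.81 V.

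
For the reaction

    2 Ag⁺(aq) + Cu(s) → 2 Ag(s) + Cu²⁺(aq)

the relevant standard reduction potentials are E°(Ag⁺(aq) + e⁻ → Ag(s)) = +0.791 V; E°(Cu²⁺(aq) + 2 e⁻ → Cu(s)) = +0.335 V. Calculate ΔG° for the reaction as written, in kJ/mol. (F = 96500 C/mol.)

−88.0 kJ/mol

In the reaction as written Ag⁺(aq) is reduced, so the Ag⁺/Ag couple is the cathode and Cu²⁺/Cu is the anode.
E°cell = +0.791 − (+0.335) = +0.456 V; balancing electrons gives n = 2.
ΔG° = −nFE°cell = −(2)(96500)(+0.456) J/mol = −88.0 kJ/mol.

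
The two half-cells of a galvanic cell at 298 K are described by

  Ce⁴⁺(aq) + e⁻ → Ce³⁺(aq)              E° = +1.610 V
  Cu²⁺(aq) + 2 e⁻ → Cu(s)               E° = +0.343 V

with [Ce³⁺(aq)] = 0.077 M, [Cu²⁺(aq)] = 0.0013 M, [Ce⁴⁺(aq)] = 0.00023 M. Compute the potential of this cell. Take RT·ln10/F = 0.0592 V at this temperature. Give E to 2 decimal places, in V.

+1.20 V

The Ce⁴⁺/Ce³⁺ couple has the more positive E°, so it is the cathode; Cu²⁺/Cu is the anode.
E°cell = +1.610 − (+0.343) = +1.267 V, with n = 2 electrons transferred.
Balancing gives 2 Ce⁴⁺(aq) + Cu(s) → 2 Ce³⁺(aq) + Cu²⁺(aq); hence Q = ([Ce³⁺(aq)]^2·[Cu²⁺(aq)]) / [Ce⁴⁺(aq)]^2 = 146 (log Q = 2.163).
Applying E = E° − (RT ln10/nF)·log Q gives +1.267 − (0.0592/2)(2.163) = +1.20 V.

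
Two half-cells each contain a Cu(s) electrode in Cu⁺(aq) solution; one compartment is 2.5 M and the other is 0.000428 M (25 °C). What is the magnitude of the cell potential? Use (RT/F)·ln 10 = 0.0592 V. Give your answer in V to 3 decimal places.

0.223 V

For a concentration cell E°cell = 0, since both electrodes use the same couple.
The compartment with the higher Cu⁺(aq) concentration (2.5 M) acts as the cathode; ions are reduced there and produced at the dilute (0.000428 M) anode.
With n = 1, Ecell = −(0.0592/1)·log([dilute]/[conc]) = −(0.0592/1)·log(0.000428/2.5) = +0.223 V.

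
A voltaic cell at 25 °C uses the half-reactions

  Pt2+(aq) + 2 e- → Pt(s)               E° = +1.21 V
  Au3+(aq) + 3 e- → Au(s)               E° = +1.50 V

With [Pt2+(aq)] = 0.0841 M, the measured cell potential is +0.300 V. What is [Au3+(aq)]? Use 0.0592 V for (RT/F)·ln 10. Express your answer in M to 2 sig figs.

0.078 M

With Au³⁺/Au at the cathode and Pt²⁺/Pt at the anode, E°cell = +1.50 − (+1.21) = +0.29 V (n = 6).
Since E = E° − (0.0592/n)·log Q, log Q = n(E° − E)/0.0592 = −1.014.
The balanced reaction is 2 Au3+(aq) + 3 Pt(s) → 2 Au(s) + 3 Pt2+(aq), so Q = [Pt2+(aq)]^3 / [Au3+(aq)]^2.
Isolating [Au3+(aq)] in Q = 10^{−1.014} yields log [Au3+(aq)] = −1.106, i.e. 0.078 M.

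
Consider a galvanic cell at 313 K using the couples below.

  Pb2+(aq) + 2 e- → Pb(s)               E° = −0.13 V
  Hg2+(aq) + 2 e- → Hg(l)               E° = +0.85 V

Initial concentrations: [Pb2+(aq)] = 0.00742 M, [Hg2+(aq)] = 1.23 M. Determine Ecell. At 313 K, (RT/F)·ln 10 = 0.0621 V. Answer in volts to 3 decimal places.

+1.049 V

Hg²⁺/Hg is reduced (cathode, E° = +0.85 V) and Pb²⁺/Pb is oxidized (anode).
E°cell = +0.85 − (−0.13) = +0.98 V, with n = 2 electrons transferred.
The balanced reaction is Hg2+(aq) + Pb(s) → Hg(l) + Pb2+(aq), so Q = [Pb2+(aq)] / [Hg2+(aq)] = 0.00603 and log Q = −2.220.
Applying E = E° − (RT ln10/nF)·log Q gives +0.98 − (0.0621/2)(−2.220) = +1.049 V.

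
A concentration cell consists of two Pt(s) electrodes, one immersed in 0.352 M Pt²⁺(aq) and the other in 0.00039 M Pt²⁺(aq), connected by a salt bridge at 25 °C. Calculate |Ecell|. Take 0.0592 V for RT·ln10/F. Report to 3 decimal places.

For a concentration cell E°cell = 0, since both electrodes use the same couple.
The compartment with the higher Pt²⁺(aq) concentration (0.352 M) acts as the cathode; ions are reduced there and produced at the dilute (0.00039 M) anode.
With n = 2, Ecell = −(0.0592/2)·log([dilute]/[conc]) = −(0.0592/2)·log(0.00039/0.352) = +0.087 V.

0.087 V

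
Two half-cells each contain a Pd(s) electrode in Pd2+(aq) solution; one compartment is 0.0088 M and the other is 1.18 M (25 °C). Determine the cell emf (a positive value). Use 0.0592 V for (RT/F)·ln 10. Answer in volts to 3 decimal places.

0.063 V

For a concentration cell E°cell = 0, since both electrodes use the same couple.
The compartment with the higher Pd2+(aq) concentration (1.18 M) acts as the cathode; ions are reduced there and produced at the dilute (0.0088 M) anode.
With n = 2, Ecell = −(0.0592/2)·log([dilute]/[conc]) = −(0.0592/2)·log(0.0088/1.18) = +0.063 V.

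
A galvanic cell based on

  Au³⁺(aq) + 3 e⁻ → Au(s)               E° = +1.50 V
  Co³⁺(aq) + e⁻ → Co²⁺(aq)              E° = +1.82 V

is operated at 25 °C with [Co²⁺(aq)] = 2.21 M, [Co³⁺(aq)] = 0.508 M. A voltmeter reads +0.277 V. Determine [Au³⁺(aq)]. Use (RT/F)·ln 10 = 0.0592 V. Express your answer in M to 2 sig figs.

1.8 M

Co³⁺/Co²⁺ is the cathode (higher E°); E°cell = +1.82 − (+1.50) = +0.32 V with n = 3.
Since E = E° − (0.0592/n)·log Q, log Q = n(E° − E)/0.0592 = 2.179.
For 3 Co³⁺(aq) + Au(s) → 3 Co²⁺(aq) + Au³⁺(aq), the reaction quotient is Q = ([Co²⁺(aq)]^3·[Au³⁺(aq)]) / [Co³⁺(aq)]^3.
Solving for the unknown gives log [Au³⁺(aq)] = 0.263, so [Au³⁺(aq)] ≈ 1.8 M.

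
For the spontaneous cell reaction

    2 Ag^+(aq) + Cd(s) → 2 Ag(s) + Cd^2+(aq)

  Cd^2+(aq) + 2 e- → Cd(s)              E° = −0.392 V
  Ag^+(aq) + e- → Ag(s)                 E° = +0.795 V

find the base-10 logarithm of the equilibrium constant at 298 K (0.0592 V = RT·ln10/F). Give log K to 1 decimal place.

log K = 40.1

The Ag⁺/Ag couple is reduced (cathode); E°cell = +0.795 − (−0.392) = +1.187 V with n = 2.
At equilibrium E = 0, so log K = nE°cell / 0.0592 = (2)(+1.187) / 0.0592 = 40.1.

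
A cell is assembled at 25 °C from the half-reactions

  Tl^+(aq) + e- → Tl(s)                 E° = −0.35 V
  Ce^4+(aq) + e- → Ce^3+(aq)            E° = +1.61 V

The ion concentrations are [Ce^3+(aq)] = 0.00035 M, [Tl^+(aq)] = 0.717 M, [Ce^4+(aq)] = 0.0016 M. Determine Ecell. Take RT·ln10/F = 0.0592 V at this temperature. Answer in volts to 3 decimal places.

+2.008 V

Ce⁴⁺/Ce³⁺ is reduced (cathode, E° = +1.61 V) and Tl⁺/Tl is oxidized (anode).
E°cell = +1.61 − (−0.35) = +1.96 V, with n = 1 electron transferred.
The balanced reaction is Ce^4+(aq) + Tl(s) → Ce^3+(aq) + Tl^+(aq), so Q = ([Ce^3+(aq)]·[Tl^+(aq)]) / [Ce^4+(aq)] = 0.157 and log Q = −0.805.
By the Nernst equation, E = +1.96 − (0.0592/1)·(−0.805) = +2.008 V.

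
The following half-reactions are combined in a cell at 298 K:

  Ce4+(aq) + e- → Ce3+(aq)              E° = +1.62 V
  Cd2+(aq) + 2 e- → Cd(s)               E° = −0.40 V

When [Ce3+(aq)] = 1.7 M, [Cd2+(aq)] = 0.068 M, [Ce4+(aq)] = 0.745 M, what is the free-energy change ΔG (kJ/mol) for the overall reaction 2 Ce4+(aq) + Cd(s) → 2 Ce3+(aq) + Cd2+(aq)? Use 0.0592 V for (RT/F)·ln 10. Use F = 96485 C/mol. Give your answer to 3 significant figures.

−392 kJ/mol

E°cell = +1.62 − (−0.40) = +2.02 V; the balanced reaction transfers n = 2 electrons.
Here Q = ([Ce3+(aq)]^2·[Cd2+(aq)]) / [Ce4+(aq)]^2 = 0.354 (log Q = −0.451), giving E = +2.02 − (0.0592/2)·(−0.451) = +2.0333 V.
ΔG = −nFE = −(2)(96485)(+2.0333) J/mol = −392 kJ/mol.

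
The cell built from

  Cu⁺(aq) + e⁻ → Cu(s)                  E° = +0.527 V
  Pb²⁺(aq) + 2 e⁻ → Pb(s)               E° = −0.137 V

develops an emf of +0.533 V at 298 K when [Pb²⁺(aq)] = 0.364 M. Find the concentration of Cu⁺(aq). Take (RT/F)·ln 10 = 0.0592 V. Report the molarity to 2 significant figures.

With Cu⁺/Cu at the cathode and Pb²⁺/Pb at the anode, E°cell = +0.527 − (−0.137) = +0.664 V (n = 2).
From the Nernst equation, log Q = n(E° − E)/0.0592 = 2·(+0.664 − (+0.533))/0.0592 = 4.426.
The balanced reaction is 2 Cu⁺(aq) + Pb(s) → 2 Cu(s) + Pb²⁺(aq), so Q = [Pb²⁺(aq)] / [Cu⁺(aq)]^2.
Substituting the known concentrations and solving, log [Cu⁺(aq)] = −2.432 and [Cu⁺(aq)] = 0.0037 M.

0.0037 M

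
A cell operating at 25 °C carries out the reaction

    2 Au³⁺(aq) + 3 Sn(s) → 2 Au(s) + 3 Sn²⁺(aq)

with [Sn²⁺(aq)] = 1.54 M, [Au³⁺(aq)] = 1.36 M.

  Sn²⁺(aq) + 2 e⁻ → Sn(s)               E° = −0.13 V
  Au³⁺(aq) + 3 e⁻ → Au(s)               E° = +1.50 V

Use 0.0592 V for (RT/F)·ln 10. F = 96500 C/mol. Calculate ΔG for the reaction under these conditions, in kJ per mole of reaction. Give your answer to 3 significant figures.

With Au³⁺/Au reduced at the cathode, E°cell = +1.50 − (−0.13) = +1.63 V and n = 6.
The reaction quotient is [Sn²⁺(aq)]^3 / [Au³⁺(aq)]^2 = 1.97; by Nernst, E = +1.63 − (0.0592/6)(0.295) = +1.6271 V.
Then ΔG = −nFE = −6 × 96500 × +1.6271 J/mol = −942 kJ/mol.

−942 kJ/mol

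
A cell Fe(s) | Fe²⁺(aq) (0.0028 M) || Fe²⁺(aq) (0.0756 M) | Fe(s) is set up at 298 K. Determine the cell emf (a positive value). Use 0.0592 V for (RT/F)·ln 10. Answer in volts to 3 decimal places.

0.042 V

For a concentration cell E°cell = 0, since both electrodes use the same couple.
The compartment with the higher Fe²⁺(aq) concentration (0.0756 M) acts as the cathode; ions are reduced there and produced at the dilute (0.0028 M) anode.
With n = 2, Ecell = −(0.0592/2)·log([dilute]/[conc]) = −(0.0592/2)·log(0.0028/0.0756) = +0.042 V.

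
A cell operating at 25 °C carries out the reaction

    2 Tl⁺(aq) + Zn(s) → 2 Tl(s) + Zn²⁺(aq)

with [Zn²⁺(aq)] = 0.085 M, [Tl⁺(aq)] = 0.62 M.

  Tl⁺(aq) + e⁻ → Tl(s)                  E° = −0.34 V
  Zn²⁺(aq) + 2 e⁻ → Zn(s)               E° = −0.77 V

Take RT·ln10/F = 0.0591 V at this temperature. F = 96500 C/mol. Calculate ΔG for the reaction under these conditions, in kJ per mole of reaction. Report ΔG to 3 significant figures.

−86.7 kJ/mol

With Tl⁺/Tl reduced at the cathode, E°cell = −0.34 − (−0.77) = +0.43 V and n = 2.
Here Q = [Zn²⁺(aq)] / [Tl⁺(aq)]^2 = 0.221 (log Q = −0.655), giving E = +0.43 − (0.0591/2)·(−0.655) = +0.4494 V.
Finally ΔG = −nFE = −(2)(96500 C/mol)(+0.4494 V) = −86.7 kJ/mol.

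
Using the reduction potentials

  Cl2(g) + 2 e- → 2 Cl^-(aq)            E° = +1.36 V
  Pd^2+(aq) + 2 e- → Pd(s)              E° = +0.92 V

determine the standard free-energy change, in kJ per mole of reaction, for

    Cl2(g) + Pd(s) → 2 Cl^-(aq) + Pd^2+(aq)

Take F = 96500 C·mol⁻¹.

In the reaction as written Cl2(g) is reduced, so the Cl₂/Cl⁻ couple is the cathode and Pd²⁺/Pd is the anode.
E°cell = +1.36 − (+0.92) = +0.44 V; balancing electrons gives n = 2.
ΔG° = −nFE°cell = −(2)(96500)(+0.44) J/mol = −84.9 kJ/mol.

−84.9 kJ/mol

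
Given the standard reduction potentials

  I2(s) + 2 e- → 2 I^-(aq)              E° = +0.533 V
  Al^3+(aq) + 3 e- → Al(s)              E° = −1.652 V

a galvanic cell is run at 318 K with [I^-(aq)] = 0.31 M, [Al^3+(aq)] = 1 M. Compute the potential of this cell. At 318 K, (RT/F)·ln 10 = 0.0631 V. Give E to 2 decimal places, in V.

+2.22 V

I₂/I⁻ is reduced (cathode, E° = +0.533 V) and Al³⁺/Al is oxidized (anode).
E°cell = +0.533 − (−1.652) = +2.185 V, with n = 6 electrons transferred.
For the overall reaction 3 I2(s) + 2 Al(s) → 6 I^-(aq) + 2 Al^3+(aq), Q = [I^-(aq)]^6·[Al^3+(aq)]^2 = 0.000888, giving log Q = −3.052.
By the Nernst equation, E = +2.185 − (0.0631/6)·(−3.052) = +2.22 V.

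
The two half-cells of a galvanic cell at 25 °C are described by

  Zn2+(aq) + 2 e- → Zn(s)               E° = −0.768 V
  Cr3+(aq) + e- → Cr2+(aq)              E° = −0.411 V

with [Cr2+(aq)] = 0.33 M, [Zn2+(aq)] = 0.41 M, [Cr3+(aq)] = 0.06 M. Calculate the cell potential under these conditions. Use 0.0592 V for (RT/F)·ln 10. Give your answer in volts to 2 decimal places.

The Cr³⁺/Cr²⁺ couple has the more positive E°, so it is the cathode; Zn²⁺/Zn is the anode.
The standard potential is −0.411 − (−0.768) = +0.357 V and the balanced reaction transfers n = 2 electrons.
The balanced reaction is 2 Cr3+(aq) + Zn(s) → 2 Cr2+(aq) + Zn2+(aq), so Q = ([Cr2+(aq)]^2·[Zn2+(aq)]) / [Cr3+(aq)]^2 = 12.4 and log Q = 1.094.
By the Nernst equation, E = +0.357 − (0.0592/2)·(1.094) = +0.32 V.

+0.32 V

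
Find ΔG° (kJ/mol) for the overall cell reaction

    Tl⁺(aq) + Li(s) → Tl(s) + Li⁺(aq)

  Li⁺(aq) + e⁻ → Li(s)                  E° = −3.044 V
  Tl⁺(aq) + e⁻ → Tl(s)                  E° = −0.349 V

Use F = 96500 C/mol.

In the reaction as written Tl⁺(aq) is reduced, so the Tl⁺/Tl couple is the cathode and Li⁺/Li is the anode.
E°cell = −0.349 − (−3.044) = +2.695 V; balancing electrons gives n = 1.
ΔG° = −nFE°cell = −(1)(96500)(+2.695) J/mol = −260 kJ/mol.

−260 kJ/mol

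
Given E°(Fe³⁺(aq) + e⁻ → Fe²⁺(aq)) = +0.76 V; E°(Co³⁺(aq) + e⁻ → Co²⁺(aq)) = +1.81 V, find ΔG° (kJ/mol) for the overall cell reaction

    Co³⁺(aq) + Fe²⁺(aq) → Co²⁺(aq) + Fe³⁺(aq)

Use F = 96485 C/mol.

−101 kJ/mol

In the reaction as written Co³⁺(aq) is reduced, so the Co³⁺/Co²⁺ couple is the cathode and Fe³⁺/Fe²⁺ is the anode.
E°cell = +1.81 − (+0.76) = +1.05 V; balancing electrons gives n = 1.
ΔG° = −nFE°cell = −(1)(96485)(+1.05) J/mol = −101 kJ/mol.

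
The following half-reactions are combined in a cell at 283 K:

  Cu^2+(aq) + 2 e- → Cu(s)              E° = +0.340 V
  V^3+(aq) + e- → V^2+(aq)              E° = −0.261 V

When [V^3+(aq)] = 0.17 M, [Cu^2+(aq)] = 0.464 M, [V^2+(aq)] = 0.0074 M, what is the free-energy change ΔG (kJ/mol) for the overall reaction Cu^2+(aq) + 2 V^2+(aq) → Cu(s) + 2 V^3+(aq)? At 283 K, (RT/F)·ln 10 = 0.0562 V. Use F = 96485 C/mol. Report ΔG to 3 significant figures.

−99.4 kJ/mol

E°cell = +0.340 − (−0.261) = +0.601 V; the balanced reaction transfers n = 2 electrons.
The reaction quotient is [V^3+(aq)]^2 / ([Cu^2+(aq)]·[V^2+(aq)]^2) = 1.14×10^3; by Nernst, E = +0.601 − (0.0562/2)(3.056) = +0.5151 V.
ΔG = −nFE = −(2)(96485)(+0.5151) J/mol = −99.4 kJ/mol.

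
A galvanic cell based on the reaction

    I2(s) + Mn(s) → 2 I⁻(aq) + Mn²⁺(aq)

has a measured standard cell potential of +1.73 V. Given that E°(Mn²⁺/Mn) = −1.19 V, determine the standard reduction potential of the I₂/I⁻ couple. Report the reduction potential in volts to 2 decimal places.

In the reaction as written the I₂/I⁻ couple is reduced (cathode) and Mn²⁺/Mn is oxidized (anode), so E°cell = E°(I₂/I⁻) − E°(Mn²⁺/Mn).
E°(I₂/I⁻) = E°cell + E°(anode) = +1.73 + (−1.19) = +0.54 V.

+0.54 V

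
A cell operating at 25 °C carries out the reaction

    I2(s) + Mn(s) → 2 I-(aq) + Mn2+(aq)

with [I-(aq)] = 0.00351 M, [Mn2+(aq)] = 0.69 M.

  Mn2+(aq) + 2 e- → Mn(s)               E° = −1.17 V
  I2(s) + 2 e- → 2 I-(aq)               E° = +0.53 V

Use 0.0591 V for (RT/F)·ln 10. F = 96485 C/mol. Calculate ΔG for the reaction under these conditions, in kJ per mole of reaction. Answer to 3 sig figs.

−357 kJ/mol

The standard cell potential is +0.53 − (−1.17) = +1.70 V, with n = 2 electrons in the balanced equation.
Here Q = [I-(aq)]^2·[Mn2+(aq)] = 8.5×10^−6 (log Q = −5.071), giving E = +1.70 − (0.0591/2)·(−5.071) = +1.8498 V.
ΔG = −nFE = −(2)(96485)(+1.8498) J/mol = −357 kJ/mol.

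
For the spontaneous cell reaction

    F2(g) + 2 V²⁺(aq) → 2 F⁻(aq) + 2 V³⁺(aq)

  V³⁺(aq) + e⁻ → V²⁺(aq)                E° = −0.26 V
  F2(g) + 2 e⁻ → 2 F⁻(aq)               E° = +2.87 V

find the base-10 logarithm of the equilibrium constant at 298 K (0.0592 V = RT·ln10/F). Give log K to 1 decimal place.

log K = 105.7

The F₂/F⁻ couple is reduced (cathode); E°cell = +2.87 − (−0.26) = +3.13 V with n = 2.
At equilibrium E = 0, so log K = nE°cell / 0.0592 = (2)(+3.13) / 0.0592 = 105.7.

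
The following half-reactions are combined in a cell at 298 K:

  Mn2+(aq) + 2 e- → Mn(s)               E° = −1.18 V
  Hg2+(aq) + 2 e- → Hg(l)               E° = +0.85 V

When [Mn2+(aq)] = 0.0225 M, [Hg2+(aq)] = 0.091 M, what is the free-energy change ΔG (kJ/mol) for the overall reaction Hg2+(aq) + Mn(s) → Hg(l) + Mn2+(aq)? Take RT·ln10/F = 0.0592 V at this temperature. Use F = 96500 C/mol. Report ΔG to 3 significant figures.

−395 kJ/mol

E°cell = +0.85 − (−1.18) = +2.03 V; the balanced reaction transfers n = 2 electrons.
Here Q = [Mn2+(aq)] / [Hg2+(aq)] = 0.247 (log Q = −0.607), giving E = +2.03 − (0.0592/2)·(−0.607) = +2.0480 V.
ΔG = −nFE = −(2)(96500)(+2.0480) J/mol = −395 kJ/mol.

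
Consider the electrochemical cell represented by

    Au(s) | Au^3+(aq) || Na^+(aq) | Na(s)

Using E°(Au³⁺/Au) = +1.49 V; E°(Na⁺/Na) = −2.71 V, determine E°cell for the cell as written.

−4.20 V

By convention the left-hand electrode in cell notation is the anode (oxidation) and the right-hand electrode is the cathode (reduction).
E°cell = E°(right) − E°(left) = −2.71 − (+1.49) = −4.20 V.
The negative sign shows that, as written, the cell would require an external voltage to drive the reaction.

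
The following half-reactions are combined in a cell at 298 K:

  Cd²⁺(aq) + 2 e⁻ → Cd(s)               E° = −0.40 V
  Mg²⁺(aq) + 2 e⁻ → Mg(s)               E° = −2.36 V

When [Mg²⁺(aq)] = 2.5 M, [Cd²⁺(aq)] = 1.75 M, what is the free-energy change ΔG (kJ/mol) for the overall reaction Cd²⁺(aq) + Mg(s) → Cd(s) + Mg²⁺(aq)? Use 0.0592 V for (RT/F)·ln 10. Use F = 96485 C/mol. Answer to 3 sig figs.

The standard cell potential is −0.40 − (−2.36) = +1.96 V, with n = 2 electrons in the balanced equation.
Q = [Mg²⁺(aq)] / [Cd²⁺(aq)] = 1.43, so log Q = 0.155 and E = +1.96 − (0.0592/2)(0.155) = +1.9554 V.
Finally ΔG = −nFE = −(2)(96485 C/mol)(+1.9554 V) = −377 kJ/mol.

−377 kJ/mol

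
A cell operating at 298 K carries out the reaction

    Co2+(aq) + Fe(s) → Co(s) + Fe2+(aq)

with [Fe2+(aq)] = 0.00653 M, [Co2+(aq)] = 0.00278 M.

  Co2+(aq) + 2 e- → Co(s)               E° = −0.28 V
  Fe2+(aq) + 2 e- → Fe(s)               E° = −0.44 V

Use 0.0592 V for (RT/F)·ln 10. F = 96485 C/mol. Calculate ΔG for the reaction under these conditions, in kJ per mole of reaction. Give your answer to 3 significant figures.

E°cell = −0.28 − (−0.44) = +0.16 V; the balanced reaction transfers n = 2 electrons.
Here Q = [Fe2+(aq)] / [Co2+(aq)] = 2.35 (log Q = 0.371), giving E = +0.16 − (0.0592/2)·(0.371) = +0.1490 V.
Then ΔG = −nFE = −2 × 96485 × +0.1490 J/mol = −28.8 kJ/mol.

−28.8 kJ/mol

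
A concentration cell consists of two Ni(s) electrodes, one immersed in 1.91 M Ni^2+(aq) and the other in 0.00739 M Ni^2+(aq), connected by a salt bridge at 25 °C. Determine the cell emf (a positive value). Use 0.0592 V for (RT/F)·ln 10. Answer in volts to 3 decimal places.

0.071 V

For a concentration cell E°cell = 0, since both electrodes use the same couple.
The compartment with the higher Ni^2+(aq) concentration (1.91 M) acts as the cathode; ions are reduced there and produced at the dilute (0.00739 M) anode.
With n = 2, Ecell = −(0.0592/2)·log([dilute]/[conc]) = −(0.0592/2)·log(0.00739/1.91) = +0.071 V.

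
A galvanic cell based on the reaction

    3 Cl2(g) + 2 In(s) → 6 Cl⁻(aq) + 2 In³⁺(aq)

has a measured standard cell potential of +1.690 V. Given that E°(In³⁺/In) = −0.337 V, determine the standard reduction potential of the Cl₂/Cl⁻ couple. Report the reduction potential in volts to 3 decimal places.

In the reaction as written the Cl₂/Cl⁻ couple is reduced (cathode) and In³⁺/In is oxidized (anode), so E°cell = E°(Cl₂/Cl⁻) − E°(In³⁺/In).
E°(Cl₂/Cl⁻) = E°cell + E°(anode) = +1.690 + (−0.337) = +1.353 V.

+1.353 V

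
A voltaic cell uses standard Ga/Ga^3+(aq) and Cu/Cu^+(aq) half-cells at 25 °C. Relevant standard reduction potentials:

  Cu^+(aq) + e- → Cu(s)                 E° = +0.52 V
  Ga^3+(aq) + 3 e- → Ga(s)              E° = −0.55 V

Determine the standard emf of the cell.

The Cu⁺/Cu couple has the higher E°, so Cu ion is reduced (cathode) and Ga is oxidized (anode).
E°cell = E°(cathode) − E°(anode) = +0.52 − (−0.55) = +1.07 V.

+1.07 V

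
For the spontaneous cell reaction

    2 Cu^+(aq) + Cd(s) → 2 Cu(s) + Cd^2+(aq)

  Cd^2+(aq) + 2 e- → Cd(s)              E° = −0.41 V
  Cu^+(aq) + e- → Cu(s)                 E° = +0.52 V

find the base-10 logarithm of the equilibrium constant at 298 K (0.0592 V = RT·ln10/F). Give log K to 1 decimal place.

The Cu⁺/Cu couple is reduced (cathode); E°cell = +0.52 − (−0.41) = +0.93 V with n = 2.
At equilibrium E = 0, so log K = nE°cell / 0.0592 = (2)(+0.93) / 0.0592 = 31.4.

log K = 31.4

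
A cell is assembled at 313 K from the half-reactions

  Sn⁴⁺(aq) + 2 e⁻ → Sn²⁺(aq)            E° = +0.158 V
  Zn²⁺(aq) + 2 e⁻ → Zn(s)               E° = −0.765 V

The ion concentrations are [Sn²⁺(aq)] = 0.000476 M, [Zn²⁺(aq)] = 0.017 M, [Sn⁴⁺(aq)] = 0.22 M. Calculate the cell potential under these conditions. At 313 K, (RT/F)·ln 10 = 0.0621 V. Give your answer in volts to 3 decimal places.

+1.061 V

Since E°(Sn⁴⁺/Sn²⁺) > E°(Zn²⁺/Zn), Sn⁴⁺/Sn²⁺ serves as the cathode.
E°cell = E°cat − E°an = +0.158 − (−0.765) = +0.923 V; n = 2.
The balanced reaction is Sn⁴⁺(aq) + Zn(s) → Sn²⁺(aq) + Zn²⁺(aq), so Q = ([Sn²⁺(aq)]·[Zn²⁺(aq)]) / [Sn⁴⁺(aq)] = 3.68×10^−5 and log Q = −4.434.
E = E° − (0.0621/n)·log Q = +0.923 − (0.0621/2)(−4.434) = +1.061 V.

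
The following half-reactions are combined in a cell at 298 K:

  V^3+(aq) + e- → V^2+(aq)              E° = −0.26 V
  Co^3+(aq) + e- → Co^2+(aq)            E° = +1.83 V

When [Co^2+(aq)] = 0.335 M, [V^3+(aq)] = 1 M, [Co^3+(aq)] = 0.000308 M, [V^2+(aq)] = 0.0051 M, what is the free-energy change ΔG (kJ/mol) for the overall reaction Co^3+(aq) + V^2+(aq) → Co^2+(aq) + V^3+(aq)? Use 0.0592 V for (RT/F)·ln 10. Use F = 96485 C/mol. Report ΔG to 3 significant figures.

With Co³⁺/Co²⁺ reduced at the cathode, E°cell = +1.83 − (−0.26) = +2.09 V and n = 1.
The reaction quotient is ([Co^2+(aq)]·[V^3+(aq)]) / ([Co^3+(aq)]·[V^2+(aq)]) = 2.13×10^5; by Nernst, E = +2.09 − (0.0592/1)(5.329) = +1.7745 V.
Finally ΔG = −nFE = −(1)(96485 C/mol)(+1.7745 V) = −171 kJ/mol.

−171 kJ/mol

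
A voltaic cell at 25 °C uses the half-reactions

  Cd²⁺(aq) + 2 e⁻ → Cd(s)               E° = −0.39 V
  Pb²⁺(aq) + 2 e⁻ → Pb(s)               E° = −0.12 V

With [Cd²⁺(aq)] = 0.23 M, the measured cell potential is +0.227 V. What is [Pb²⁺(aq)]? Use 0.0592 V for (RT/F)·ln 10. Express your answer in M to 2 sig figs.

0.0081 M

With Pb²⁺/Pb at the cathode and Cd²⁺/Cd at the anode, E°cell = −0.12 − (−0.39) = +0.27 V (n = 2).
Since E = E° − (0.0592/n)·log Q, log Q = n(E° − E)/0.0592 = 1.453.
For Pb²⁺(aq) + Cd(s) → Pb(s) + Cd²⁺(aq), the reaction quotient is Q = [Cd²⁺(aq)] / [Pb²⁺(aq)].
Solving for the unknown gives log [Pb²⁺(aq)] = −2.091, so [Pb²⁺(aq)] ≈ 0.0081 M.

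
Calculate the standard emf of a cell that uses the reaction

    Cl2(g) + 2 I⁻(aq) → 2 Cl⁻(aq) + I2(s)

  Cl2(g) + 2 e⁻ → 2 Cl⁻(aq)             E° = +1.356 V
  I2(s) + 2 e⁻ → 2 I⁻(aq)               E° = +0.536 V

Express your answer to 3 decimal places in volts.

+0.820 V

Cl2(g) gains electrons, so the Cl₂/Cl⁻ couple is the cathode; the I₂/I⁻ couple is the anode.
E°cell = E°(cathode) − E°(anode) = +1.356 − (+0.536) = +0.820 V.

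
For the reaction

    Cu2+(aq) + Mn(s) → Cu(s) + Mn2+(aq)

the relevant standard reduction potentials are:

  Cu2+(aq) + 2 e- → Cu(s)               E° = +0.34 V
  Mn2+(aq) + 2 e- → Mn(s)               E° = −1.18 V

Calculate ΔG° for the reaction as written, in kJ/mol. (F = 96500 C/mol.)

−293 kJ/mol

In the reaction as written Cu2+(aq) is reduced, so the Cu²⁺/Cu couple is the cathode and Mn²⁺/Mn is the anode.
E°cell = +0.34 − (−1.18) = +1.52 V; balancing electrons gives n = 2.
ΔG° = −nFE°cell = −(2)(96500)(+1.52) J/mol = −293 kJ/mol.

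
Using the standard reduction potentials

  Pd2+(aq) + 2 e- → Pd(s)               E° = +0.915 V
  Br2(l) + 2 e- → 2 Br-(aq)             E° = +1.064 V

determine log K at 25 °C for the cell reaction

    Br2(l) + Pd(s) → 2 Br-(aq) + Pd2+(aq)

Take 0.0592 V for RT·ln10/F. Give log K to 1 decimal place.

log K = 5.0

The Br₂/Br⁻ couple is reduced (cathode); E°cell = +1.064 − (+0.915) = +0.149 V with n = 2.
At equilibrium E = 0, so log K = nE°cell / 0.0592 = (2)(+0.149) / 0.0592 = 5.0.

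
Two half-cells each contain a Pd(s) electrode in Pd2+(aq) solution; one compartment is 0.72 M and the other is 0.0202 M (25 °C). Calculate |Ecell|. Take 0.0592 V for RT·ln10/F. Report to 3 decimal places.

For a concentration cell E°cell = 0, since both electrodes use the same couple.
The compartment with the higher Pd2+(aq) concentration (0.72 M) acts as the cathode; ions are reduced there and produced at the dilute (0.0202 M) anode.
With n = 2, Ecell = −(0.0592/2)·log([dilute]/[conc]) = −(0.0592/2)·log(0.0202/0.72) = +0.046 V.

0.046 V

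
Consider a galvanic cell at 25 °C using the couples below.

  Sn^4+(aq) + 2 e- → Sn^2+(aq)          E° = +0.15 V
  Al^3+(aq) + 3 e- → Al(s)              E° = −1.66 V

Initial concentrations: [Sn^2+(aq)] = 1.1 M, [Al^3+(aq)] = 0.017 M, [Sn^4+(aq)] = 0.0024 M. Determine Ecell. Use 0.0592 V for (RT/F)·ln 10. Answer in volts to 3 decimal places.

+1.766 V

The Sn⁴⁺/Sn²⁺ couple has the more positive E°, so it is the cathode; Al³⁺/Al is the anode.
E°cell = +0.15 − (−1.66) = +1.81 V, with n = 6 electrons transferred.
Balancing gives 3 Sn^4+(aq) + 2 Al(s) → 3 Sn^2+(aq) + 2 Al^3+(aq); hence Q = ([Sn^2+(aq)]^3·[Al^3+(aq)]^2) / [Sn^4+(aq)]^3 = 2.78×10^4 (log Q = 4.444).
E = E° − (0.0592/n)·log Q = +1.81 − (0.0592/6)(4.444) = +1.766 V.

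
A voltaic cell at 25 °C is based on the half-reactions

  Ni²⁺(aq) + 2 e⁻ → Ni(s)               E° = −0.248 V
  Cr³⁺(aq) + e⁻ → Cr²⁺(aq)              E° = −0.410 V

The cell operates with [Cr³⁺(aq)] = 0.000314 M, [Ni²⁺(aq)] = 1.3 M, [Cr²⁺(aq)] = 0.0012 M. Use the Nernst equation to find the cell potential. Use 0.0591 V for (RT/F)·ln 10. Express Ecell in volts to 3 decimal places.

+0.200 V

Ni²⁺/Ni is reduced (cathode, E° = −0.248 V) and Cr³⁺/Cr²⁺ is oxidized (anode).
The standard potential is −0.248 − (−0.410) = +0.162 V and the balanced reaction transfers n = 2 electrons.
Balancing gives Ni²⁺(aq) + 2 Cr²⁺(aq) → Ni(s) + 2 Cr³⁺(aq); hence Q = [Cr³⁺(aq)]^2 / ([Ni²⁺(aq)]·[Cr²⁺(aq)]^2) = 0.0527 (log Q = −1.278).
E = E° − (0.0591/n)·log Q = +0.162 − (0.0591/2)(−1.278) = +0.200 V.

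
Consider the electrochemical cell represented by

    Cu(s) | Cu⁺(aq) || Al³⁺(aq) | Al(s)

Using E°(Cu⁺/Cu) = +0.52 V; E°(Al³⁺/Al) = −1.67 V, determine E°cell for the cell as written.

−2.19 V

By convention the left-hand electrode in cell notation is the anode (oxidation) and the right-hand electrode is the cathode (reduction).
E°cell = E°(right) − E°(left) = −1.67 − (+0.52) = −2.19 V.
The negative sign shows that, as written, the cell would require an external voltage to drive the reaction.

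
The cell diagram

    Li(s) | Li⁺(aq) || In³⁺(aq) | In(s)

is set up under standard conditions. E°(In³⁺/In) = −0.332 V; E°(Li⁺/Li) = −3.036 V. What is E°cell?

By convention the left-hand electrode in cell notation is the anode (oxidation) and the right-hand electrode is the cathode (reduction).
E°cell = E°(right) − E°(left) = −0.332 − (−3.036) = +2.704 V.

+2.704 V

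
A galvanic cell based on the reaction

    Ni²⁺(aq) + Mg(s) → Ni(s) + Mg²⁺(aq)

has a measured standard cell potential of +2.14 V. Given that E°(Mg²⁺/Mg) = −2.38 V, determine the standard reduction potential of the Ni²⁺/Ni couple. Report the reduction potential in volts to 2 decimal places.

−0.24 V

In the reaction as written the Ni²⁺/Ni couple is reduced (cathode) and Mg²⁺/Mg is oxidized (anode), so E°cell = E°(Ni²⁺/Ni) − E°(Mg²⁺/Mg).
E°(Ni²⁺/Ni) = E°cell + E°(anode) = +2.14 + (−2.38) = −0.24 V.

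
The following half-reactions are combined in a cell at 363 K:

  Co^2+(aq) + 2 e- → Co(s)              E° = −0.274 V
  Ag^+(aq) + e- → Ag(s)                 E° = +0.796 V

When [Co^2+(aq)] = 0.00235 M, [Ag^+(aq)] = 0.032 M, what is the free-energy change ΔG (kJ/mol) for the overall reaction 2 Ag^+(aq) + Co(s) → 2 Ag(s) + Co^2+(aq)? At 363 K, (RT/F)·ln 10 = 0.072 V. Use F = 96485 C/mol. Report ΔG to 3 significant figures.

The standard cell potential is +0.796 − (−0.274) = +1.070 V, with n = 2 electrons in the balanced equation.
Here Q = [Co^2+(aq)] / [Ag^+(aq)]^2 = 2.29 (log Q = 0.361), giving E = +1.070 − (0.072/2)·(0.361) = +1.0570 V.
ΔG = −nFE = −(2)(96485)(+1.0570) J/mol = −204 kJ/mol.

−204 kJ/mol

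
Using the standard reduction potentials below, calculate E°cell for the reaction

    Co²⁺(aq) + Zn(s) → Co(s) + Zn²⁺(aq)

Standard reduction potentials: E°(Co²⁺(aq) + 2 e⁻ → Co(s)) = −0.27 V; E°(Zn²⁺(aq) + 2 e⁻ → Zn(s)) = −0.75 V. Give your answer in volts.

Co²⁺(aq) gains electrons, so the Co²⁺/Co couple is the cathode; the Zn²⁺/Zn couple is the anode.
E°cell = E°(cathode) − E°(anode) = −0.27 − (−0.75) = +0.48 V.

+0.48 V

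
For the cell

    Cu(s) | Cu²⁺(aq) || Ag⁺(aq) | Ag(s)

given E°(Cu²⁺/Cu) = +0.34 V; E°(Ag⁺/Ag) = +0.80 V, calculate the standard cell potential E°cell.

+0.46 V

By convention the left-hand electrode in cell notation is the anode (oxidation) and the right-hand electrode is the cathode (reduction).
E°cell = E°(right) − E°(left) = +0.80 − (+0.34) = +0.46 V.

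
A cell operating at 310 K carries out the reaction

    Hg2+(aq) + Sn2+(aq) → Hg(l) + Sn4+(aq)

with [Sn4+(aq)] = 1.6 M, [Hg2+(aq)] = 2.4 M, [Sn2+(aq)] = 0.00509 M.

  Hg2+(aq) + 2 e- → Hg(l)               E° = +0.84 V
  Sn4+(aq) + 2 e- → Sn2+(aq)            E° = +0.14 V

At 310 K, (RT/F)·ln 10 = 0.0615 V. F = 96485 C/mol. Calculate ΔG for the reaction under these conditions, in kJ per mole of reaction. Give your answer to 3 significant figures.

E°cell = +0.84 − (+0.14) = +0.70 V; the balanced reaction transfers n = 2 electrons.
Q = [Sn4+(aq)] / ([Hg2+(aq)]·[Sn2+(aq)]) = 131, so log Q = 2.117 and E = +0.70 − (0.0615/2)(2.117) = +0.6349 V.
Then ΔG = −nFE = −2 × 96485 × +0.6349 J/mol = −123 kJ/mol.

−123 kJ/mol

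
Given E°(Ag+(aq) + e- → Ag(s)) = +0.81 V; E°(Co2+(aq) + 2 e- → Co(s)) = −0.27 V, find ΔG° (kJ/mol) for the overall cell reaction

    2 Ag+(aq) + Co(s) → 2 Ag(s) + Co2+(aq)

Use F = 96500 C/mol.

−208 kJ/mol

In the reaction as written Ag+(aq) is reduced, so the Ag⁺/Ag couple is the cathode and Co²⁺/Co is the anode.
E°cell = +0.81 − (−0.27) = +1.08 V; balancing electrons gives n = 2.
ΔG° = −nFE°cell = −(2)(96500)(+1.08) J/mol = −208 kJ/mol.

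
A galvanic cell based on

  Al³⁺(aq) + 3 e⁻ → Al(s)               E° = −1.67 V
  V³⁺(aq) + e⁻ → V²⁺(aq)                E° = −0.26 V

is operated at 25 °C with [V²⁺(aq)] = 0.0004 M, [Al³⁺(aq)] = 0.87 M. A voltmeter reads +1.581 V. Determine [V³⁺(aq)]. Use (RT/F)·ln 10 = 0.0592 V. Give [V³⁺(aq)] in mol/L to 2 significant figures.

V³⁺/V²⁺ is the cathode (higher E°); E°cell = −0.26 − (−1.67) = +1.41 V with n = 3.
From the Nernst equation, log Q = n(E° − E)/0.0592 = 3·(+1.41 − (+1.581))/0.0592 = −8.666.
The balanced reaction is 3 V³⁺(aq) + Al(s) → 3 V²⁺(aq) + Al³⁺(aq), so Q = ([V²⁺(aq)]^3·[Al³⁺(aq)]) / [V³⁺(aq)]^3.
Solving for the unknown gives log [V³⁺(aq)] = −0.529, so [V³⁺(aq)] ≈ 0.30 M.

0.30 M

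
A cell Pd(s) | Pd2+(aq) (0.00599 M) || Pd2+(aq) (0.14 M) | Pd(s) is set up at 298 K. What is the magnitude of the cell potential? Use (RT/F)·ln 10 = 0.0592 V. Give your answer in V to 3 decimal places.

For a concentration cell E°cell = 0, since both electrodes use the same couple.
The compartment with the higher Pd2+(aq) concentration (0.14 M) acts as the cathode; ions are reduced there and produced at the dilute (0.00599 M) anode.
With n = 2, Ecell = −(0.0592/2)·log([dilute]/[conc]) = −(0.0592/2)·log(0.00599/0.14) = +0.041 V.

0.041 V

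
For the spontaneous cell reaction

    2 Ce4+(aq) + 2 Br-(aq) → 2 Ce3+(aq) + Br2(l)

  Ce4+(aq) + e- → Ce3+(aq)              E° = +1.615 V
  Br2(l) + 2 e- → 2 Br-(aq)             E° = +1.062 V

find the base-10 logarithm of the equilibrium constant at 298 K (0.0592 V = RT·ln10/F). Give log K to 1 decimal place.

log K = 18.7

The Ce⁴⁺/Ce³⁺ couple is reduced (cathode); E°cell = +1.615 − (+1.062) = +0.553 V with n = 2.
At equilibrium E = 0, so log K = nE°cell / 0.0592 = (2)(+0.553) / 0.0592 = 18.7.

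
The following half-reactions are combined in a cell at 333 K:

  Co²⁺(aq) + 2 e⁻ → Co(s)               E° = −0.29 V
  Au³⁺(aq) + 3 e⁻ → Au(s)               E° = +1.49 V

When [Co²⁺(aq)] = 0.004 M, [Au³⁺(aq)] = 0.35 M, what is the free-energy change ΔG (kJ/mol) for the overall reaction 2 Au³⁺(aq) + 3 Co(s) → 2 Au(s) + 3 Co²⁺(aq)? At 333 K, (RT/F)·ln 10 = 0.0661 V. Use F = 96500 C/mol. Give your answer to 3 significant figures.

With Au³⁺/Au reduced at the cathode, E°cell = +1.49 − (−0.29) = +1.78 V and n = 6.
Q = [Co²⁺(aq)]^3 / [Au³⁺(aq)]^2 = 5.22×10^−7, so log Q = −6.282 and E = +1.78 − (0.0661/6)(−6.282) = +1.8492 V.
ΔG = −nFE = −(6)(96500)(+1.8492) J/mol = −1070 kJ/mol.

−1070 kJ/mol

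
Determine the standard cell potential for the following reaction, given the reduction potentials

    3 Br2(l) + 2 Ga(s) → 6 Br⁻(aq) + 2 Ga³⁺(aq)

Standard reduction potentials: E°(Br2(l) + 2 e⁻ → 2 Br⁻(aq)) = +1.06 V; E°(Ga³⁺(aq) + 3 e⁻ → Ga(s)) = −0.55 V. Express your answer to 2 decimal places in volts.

+1.61 V

Br2(l) gains electrons, so the Br₂/Br⁻ couple is the cathode; the Ga³⁺/Ga couple is the anode.
E°cell = E°(cathode) − E°(anode) = +1.06 − (−0.55) = +1.61 V.
The positive value indicates the reaction is spontaneous as written.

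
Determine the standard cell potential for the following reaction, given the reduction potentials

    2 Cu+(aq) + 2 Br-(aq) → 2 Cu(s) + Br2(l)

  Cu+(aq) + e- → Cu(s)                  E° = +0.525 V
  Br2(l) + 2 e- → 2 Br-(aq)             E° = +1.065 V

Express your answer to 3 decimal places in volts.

−0.540 V

Cu+(aq) gains electrons, so the Cu⁺/Cu couple is the cathode; the Br₂/Br⁻ couple is the anode.
E°cell = E°(cathode) − E°(anode) = +0.525 − (+1.065) = −0.540 V.
The negative E°cell means the reaction is non-spontaneous in the direction written.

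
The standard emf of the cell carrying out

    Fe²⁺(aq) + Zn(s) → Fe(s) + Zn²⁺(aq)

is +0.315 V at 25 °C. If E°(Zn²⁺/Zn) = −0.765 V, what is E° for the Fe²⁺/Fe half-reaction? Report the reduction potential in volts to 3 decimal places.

In the reaction as written the Fe²⁺/Fe couple is reduced (cathode) and Zn²⁺/Zn is oxidized (anode), so E°cell = E°(Fe²⁺/Fe) − E°(Zn²⁺/Zn).
E°(Fe²⁺/Fe) = E°cell + E°(anode) = +0.315 + (−0.765) = −0.450 V.

−0.450 V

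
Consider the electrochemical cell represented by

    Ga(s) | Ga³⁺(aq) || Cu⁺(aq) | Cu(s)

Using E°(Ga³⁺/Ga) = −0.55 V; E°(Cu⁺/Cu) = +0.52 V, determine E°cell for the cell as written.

By convention the left-hand electrode in cell notation is the anode (oxidation) and the right-hand electrode is the cathode (reduction).
E°cell = E°(right) − E°(left) = +0.52 − (−0.55) = +1.07 V.

+1.07 V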